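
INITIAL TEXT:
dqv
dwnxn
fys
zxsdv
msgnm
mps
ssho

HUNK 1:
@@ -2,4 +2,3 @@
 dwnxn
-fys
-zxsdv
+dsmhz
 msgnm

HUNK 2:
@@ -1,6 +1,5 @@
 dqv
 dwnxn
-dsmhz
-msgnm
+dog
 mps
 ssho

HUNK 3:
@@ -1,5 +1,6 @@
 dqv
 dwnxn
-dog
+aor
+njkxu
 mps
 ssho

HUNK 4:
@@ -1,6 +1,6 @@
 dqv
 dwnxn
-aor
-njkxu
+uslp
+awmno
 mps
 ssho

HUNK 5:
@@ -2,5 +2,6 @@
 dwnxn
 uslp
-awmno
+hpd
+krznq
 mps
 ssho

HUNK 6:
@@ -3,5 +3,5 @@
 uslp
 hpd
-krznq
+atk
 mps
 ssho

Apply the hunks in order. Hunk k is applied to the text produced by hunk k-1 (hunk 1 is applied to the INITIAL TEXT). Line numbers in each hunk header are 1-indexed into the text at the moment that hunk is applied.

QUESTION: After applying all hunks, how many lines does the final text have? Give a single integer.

Hunk 1: at line 2 remove [fys,zxsdv] add [dsmhz] -> 6 lines: dqv dwnxn dsmhz msgnm mps ssho
Hunk 2: at line 1 remove [dsmhz,msgnm] add [dog] -> 5 lines: dqv dwnxn dog mps ssho
Hunk 3: at line 1 remove [dog] add [aor,njkxu] -> 6 lines: dqv dwnxn aor njkxu mps ssho
Hunk 4: at line 1 remove [aor,njkxu] add [uslp,awmno] -> 6 lines: dqv dwnxn uslp awmno mps ssho
Hunk 5: at line 2 remove [awmno] add [hpd,krznq] -> 7 lines: dqv dwnxn uslp hpd krznq mps ssho
Hunk 6: at line 3 remove [krznq] add [atk] -> 7 lines: dqv dwnxn uslp hpd atk mps ssho
Final line count: 7

Answer: 7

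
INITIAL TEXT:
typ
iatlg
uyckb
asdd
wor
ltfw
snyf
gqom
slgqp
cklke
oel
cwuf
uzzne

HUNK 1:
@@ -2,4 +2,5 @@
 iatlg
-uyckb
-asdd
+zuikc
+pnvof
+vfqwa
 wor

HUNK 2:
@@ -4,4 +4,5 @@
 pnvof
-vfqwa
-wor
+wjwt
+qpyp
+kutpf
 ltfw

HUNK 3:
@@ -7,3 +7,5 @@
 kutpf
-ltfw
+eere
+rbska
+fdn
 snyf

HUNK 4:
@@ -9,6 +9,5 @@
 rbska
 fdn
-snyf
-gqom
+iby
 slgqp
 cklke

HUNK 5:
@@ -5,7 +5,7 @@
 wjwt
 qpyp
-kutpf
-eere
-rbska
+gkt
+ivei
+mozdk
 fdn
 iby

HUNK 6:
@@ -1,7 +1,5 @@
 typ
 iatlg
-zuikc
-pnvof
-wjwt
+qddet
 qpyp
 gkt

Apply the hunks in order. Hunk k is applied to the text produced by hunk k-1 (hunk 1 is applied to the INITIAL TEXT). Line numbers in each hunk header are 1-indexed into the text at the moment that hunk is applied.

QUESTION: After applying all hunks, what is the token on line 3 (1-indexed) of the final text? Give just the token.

Answer: qddet

Derivation:
Hunk 1: at line 2 remove [uyckb,asdd] add [zuikc,pnvof,vfqwa] -> 14 lines: typ iatlg zuikc pnvof vfqwa wor ltfw snyf gqom slgqp cklke oel cwuf uzzne
Hunk 2: at line 4 remove [vfqwa,wor] add [wjwt,qpyp,kutpf] -> 15 lines: typ iatlg zuikc pnvof wjwt qpyp kutpf ltfw snyf gqom slgqp cklke oel cwuf uzzne
Hunk 3: at line 7 remove [ltfw] add [eere,rbska,fdn] -> 17 lines: typ iatlg zuikc pnvof wjwt qpyp kutpf eere rbska fdn snyf gqom slgqp cklke oel cwuf uzzne
Hunk 4: at line 9 remove [snyf,gqom] add [iby] -> 16 lines: typ iatlg zuikc pnvof wjwt qpyp kutpf eere rbska fdn iby slgqp cklke oel cwuf uzzne
Hunk 5: at line 5 remove [kutpf,eere,rbska] add [gkt,ivei,mozdk] -> 16 lines: typ iatlg zuikc pnvof wjwt qpyp gkt ivei mozdk fdn iby slgqp cklke oel cwuf uzzne
Hunk 6: at line 1 remove [zuikc,pnvof,wjwt] add [qddet] -> 14 lines: typ iatlg qddet qpyp gkt ivei mozdk fdn iby slgqp cklke oel cwuf uzzne
Final line 3: qddet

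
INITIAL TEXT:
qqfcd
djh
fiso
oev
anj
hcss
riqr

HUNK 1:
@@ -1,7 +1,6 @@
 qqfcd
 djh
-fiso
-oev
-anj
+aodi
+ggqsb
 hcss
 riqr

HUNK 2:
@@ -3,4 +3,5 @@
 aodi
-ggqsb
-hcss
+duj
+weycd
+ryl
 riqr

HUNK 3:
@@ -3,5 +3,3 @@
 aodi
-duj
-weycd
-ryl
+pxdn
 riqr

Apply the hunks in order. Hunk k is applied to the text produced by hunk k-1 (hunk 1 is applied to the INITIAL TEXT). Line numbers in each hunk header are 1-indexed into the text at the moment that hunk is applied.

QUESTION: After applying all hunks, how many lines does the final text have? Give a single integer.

Hunk 1: at line 1 remove [fiso,oev,anj] add [aodi,ggqsb] -> 6 lines: qqfcd djh aodi ggqsb hcss riqr
Hunk 2: at line 3 remove [ggqsb,hcss] add [duj,weycd,ryl] -> 7 lines: qqfcd djh aodi duj weycd ryl riqr
Hunk 3: at line 3 remove [duj,weycd,ryl] add [pxdn] -> 5 lines: qqfcd djh aodi pxdn riqr
Final line count: 5

Answer: 5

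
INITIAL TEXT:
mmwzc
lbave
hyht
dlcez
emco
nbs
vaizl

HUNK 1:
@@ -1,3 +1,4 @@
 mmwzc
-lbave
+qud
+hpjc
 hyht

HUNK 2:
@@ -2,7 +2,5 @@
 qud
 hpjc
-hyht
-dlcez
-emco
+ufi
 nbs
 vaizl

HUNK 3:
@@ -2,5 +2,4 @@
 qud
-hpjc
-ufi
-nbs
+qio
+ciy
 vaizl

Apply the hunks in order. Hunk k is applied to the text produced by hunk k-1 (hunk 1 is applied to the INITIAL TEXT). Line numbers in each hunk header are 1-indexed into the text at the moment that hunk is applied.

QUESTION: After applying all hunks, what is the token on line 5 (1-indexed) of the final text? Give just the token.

Answer: vaizl

Derivation:
Hunk 1: at line 1 remove [lbave] add [qud,hpjc] -> 8 lines: mmwzc qud hpjc hyht dlcez emco nbs vaizl
Hunk 2: at line 2 remove [hyht,dlcez,emco] add [ufi] -> 6 lines: mmwzc qud hpjc ufi nbs vaizl
Hunk 3: at line 2 remove [hpjc,ufi,nbs] add [qio,ciy] -> 5 lines: mmwzc qud qio ciy vaizl
Final line 5: vaizl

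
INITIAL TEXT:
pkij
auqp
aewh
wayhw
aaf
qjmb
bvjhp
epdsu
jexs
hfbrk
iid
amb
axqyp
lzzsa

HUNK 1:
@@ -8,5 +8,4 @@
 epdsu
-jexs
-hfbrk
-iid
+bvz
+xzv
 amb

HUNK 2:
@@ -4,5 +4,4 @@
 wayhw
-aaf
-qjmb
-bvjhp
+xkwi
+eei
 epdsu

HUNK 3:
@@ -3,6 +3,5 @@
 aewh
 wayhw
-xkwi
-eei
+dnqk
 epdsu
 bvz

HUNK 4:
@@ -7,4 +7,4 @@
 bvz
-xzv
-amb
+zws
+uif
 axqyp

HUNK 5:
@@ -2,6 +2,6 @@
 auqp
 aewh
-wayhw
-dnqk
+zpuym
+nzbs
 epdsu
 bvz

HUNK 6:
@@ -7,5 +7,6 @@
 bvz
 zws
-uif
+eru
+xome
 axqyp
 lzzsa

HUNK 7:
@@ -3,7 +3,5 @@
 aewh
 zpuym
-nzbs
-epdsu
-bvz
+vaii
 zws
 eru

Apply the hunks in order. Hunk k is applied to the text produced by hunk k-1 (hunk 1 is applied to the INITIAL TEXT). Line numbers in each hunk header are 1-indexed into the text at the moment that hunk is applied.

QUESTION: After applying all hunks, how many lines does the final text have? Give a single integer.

Answer: 10

Derivation:
Hunk 1: at line 8 remove [jexs,hfbrk,iid] add [bvz,xzv] -> 13 lines: pkij auqp aewh wayhw aaf qjmb bvjhp epdsu bvz xzv amb axqyp lzzsa
Hunk 2: at line 4 remove [aaf,qjmb,bvjhp] add [xkwi,eei] -> 12 lines: pkij auqp aewh wayhw xkwi eei epdsu bvz xzv amb axqyp lzzsa
Hunk 3: at line 3 remove [xkwi,eei] add [dnqk] -> 11 lines: pkij auqp aewh wayhw dnqk epdsu bvz xzv amb axqyp lzzsa
Hunk 4: at line 7 remove [xzv,amb] add [zws,uif] -> 11 lines: pkij auqp aewh wayhw dnqk epdsu bvz zws uif axqyp lzzsa
Hunk 5: at line 2 remove [wayhw,dnqk] add [zpuym,nzbs] -> 11 lines: pkij auqp aewh zpuym nzbs epdsu bvz zws uif axqyp lzzsa
Hunk 6: at line 7 remove [uif] add [eru,xome] -> 12 lines: pkij auqp aewh zpuym nzbs epdsu bvz zws eru xome axqyp lzzsa
Hunk 7: at line 3 remove [nzbs,epdsu,bvz] add [vaii] -> 10 lines: pkij auqp aewh zpuym vaii zws eru xome axqyp lzzsa
Final line count: 10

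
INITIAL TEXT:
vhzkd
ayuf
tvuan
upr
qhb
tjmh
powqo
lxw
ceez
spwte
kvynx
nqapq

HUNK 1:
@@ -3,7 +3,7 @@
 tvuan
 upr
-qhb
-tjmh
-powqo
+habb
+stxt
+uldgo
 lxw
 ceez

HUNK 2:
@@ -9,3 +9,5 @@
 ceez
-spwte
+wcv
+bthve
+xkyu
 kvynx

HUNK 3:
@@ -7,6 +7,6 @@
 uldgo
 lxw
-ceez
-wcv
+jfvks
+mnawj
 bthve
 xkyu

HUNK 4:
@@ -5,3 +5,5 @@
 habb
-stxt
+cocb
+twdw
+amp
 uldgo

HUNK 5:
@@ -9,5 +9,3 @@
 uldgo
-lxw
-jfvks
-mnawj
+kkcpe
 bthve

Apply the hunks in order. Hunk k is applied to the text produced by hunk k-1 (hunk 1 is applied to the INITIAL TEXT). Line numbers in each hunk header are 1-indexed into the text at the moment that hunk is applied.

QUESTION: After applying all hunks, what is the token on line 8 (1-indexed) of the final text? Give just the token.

Answer: amp

Derivation:
Hunk 1: at line 3 remove [qhb,tjmh,powqo] add [habb,stxt,uldgo] -> 12 lines: vhzkd ayuf tvuan upr habb stxt uldgo lxw ceez spwte kvynx nqapq
Hunk 2: at line 9 remove [spwte] add [wcv,bthve,xkyu] -> 14 lines: vhzkd ayuf tvuan upr habb stxt uldgo lxw ceez wcv bthve xkyu kvynx nqapq
Hunk 3: at line 7 remove [ceez,wcv] add [jfvks,mnawj] -> 14 lines: vhzkd ayuf tvuan upr habb stxt uldgo lxw jfvks mnawj bthve xkyu kvynx nqapq
Hunk 4: at line 5 remove [stxt] add [cocb,twdw,amp] -> 16 lines: vhzkd ayuf tvuan upr habb cocb twdw amp uldgo lxw jfvks mnawj bthve xkyu kvynx nqapq
Hunk 5: at line 9 remove [lxw,jfvks,mnawj] add [kkcpe] -> 14 lines: vhzkd ayuf tvuan upr habb cocb twdw amp uldgo kkcpe bthve xkyu kvynx nqapq
Final line 8: amp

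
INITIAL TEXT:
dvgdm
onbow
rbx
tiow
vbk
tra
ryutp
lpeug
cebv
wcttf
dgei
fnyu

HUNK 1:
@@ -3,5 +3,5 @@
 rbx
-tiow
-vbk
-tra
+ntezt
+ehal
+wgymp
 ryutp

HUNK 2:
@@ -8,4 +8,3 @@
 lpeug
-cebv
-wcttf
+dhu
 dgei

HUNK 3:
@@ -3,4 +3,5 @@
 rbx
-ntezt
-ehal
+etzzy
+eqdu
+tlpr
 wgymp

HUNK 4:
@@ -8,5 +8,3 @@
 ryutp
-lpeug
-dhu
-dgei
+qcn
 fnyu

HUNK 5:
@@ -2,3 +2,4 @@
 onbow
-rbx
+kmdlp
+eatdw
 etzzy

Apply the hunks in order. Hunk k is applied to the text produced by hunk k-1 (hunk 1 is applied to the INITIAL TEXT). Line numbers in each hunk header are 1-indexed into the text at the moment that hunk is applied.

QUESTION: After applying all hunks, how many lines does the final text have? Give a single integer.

Answer: 11

Derivation:
Hunk 1: at line 3 remove [tiow,vbk,tra] add [ntezt,ehal,wgymp] -> 12 lines: dvgdm onbow rbx ntezt ehal wgymp ryutp lpeug cebv wcttf dgei fnyu
Hunk 2: at line 8 remove [cebv,wcttf] add [dhu] -> 11 lines: dvgdm onbow rbx ntezt ehal wgymp ryutp lpeug dhu dgei fnyu
Hunk 3: at line 3 remove [ntezt,ehal] add [etzzy,eqdu,tlpr] -> 12 lines: dvgdm onbow rbx etzzy eqdu tlpr wgymp ryutp lpeug dhu dgei fnyu
Hunk 4: at line 8 remove [lpeug,dhu,dgei] add [qcn] -> 10 lines: dvgdm onbow rbx etzzy eqdu tlpr wgymp ryutp qcn fnyu
Hunk 5: at line 2 remove [rbx] add [kmdlp,eatdw] -> 11 lines: dvgdm onbow kmdlp eatdw etzzy eqdu tlpr wgymp ryutp qcn fnyu
Final line count: 11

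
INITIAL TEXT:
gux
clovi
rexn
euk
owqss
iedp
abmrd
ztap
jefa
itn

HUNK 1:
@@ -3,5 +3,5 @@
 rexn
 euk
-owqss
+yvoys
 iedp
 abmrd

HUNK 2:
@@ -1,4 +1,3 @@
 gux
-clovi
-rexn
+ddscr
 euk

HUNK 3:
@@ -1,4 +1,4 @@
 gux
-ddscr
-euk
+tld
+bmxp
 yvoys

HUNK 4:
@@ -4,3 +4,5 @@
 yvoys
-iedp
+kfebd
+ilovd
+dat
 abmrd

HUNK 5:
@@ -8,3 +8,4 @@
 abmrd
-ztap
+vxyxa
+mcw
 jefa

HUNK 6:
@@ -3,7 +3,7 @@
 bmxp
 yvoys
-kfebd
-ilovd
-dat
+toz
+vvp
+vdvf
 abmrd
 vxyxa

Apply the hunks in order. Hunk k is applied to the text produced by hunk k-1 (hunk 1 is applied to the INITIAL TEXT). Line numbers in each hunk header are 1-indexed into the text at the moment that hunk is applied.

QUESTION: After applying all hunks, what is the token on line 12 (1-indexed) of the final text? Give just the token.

Hunk 1: at line 3 remove [owqss] add [yvoys] -> 10 lines: gux clovi rexn euk yvoys iedp abmrd ztap jefa itn
Hunk 2: at line 1 remove [clovi,rexn] add [ddscr] -> 9 lines: gux ddscr euk yvoys iedp abmrd ztap jefa itn
Hunk 3: at line 1 remove [ddscr,euk] add [tld,bmxp] -> 9 lines: gux tld bmxp yvoys iedp abmrd ztap jefa itn
Hunk 4: at line 4 remove [iedp] add [kfebd,ilovd,dat] -> 11 lines: gux tld bmxp yvoys kfebd ilovd dat abmrd ztap jefa itn
Hunk 5: at line 8 remove [ztap] add [vxyxa,mcw] -> 12 lines: gux tld bmxp yvoys kfebd ilovd dat abmrd vxyxa mcw jefa itn
Hunk 6: at line 3 remove [kfebd,ilovd,dat] add [toz,vvp,vdvf] -> 12 lines: gux tld bmxp yvoys toz vvp vdvf abmrd vxyxa mcw jefa itn
Final line 12: itn

Answer: itn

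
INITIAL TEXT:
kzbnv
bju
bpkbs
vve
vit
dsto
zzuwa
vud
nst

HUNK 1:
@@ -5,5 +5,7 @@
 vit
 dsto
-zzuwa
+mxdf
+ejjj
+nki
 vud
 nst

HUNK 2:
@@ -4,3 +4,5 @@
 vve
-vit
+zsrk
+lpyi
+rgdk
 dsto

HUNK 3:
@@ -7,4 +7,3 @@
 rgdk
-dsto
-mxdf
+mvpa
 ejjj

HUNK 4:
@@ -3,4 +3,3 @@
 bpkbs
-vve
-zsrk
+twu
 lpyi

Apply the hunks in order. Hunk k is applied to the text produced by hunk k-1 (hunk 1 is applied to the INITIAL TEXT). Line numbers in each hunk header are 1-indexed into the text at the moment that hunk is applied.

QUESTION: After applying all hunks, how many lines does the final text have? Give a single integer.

Answer: 11

Derivation:
Hunk 1: at line 5 remove [zzuwa] add [mxdf,ejjj,nki] -> 11 lines: kzbnv bju bpkbs vve vit dsto mxdf ejjj nki vud nst
Hunk 2: at line 4 remove [vit] add [zsrk,lpyi,rgdk] -> 13 lines: kzbnv bju bpkbs vve zsrk lpyi rgdk dsto mxdf ejjj nki vud nst
Hunk 3: at line 7 remove [dsto,mxdf] add [mvpa] -> 12 lines: kzbnv bju bpkbs vve zsrk lpyi rgdk mvpa ejjj nki vud nst
Hunk 4: at line 3 remove [vve,zsrk] add [twu] -> 11 lines: kzbnv bju bpkbs twu lpyi rgdk mvpa ejjj nki vud nst
Final line count: 11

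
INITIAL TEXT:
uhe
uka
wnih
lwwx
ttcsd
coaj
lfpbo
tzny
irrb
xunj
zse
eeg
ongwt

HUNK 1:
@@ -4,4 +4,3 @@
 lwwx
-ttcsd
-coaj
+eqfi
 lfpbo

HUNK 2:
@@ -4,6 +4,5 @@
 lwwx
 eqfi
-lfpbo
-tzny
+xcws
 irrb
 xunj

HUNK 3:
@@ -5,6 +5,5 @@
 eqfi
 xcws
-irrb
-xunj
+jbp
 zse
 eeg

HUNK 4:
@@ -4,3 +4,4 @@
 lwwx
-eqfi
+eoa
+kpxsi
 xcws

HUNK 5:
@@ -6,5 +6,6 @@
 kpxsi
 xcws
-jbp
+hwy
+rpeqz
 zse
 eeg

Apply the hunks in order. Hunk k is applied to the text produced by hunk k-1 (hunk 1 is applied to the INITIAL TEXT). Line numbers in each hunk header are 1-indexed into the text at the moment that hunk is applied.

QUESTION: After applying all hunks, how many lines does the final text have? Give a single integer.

Answer: 12

Derivation:
Hunk 1: at line 4 remove [ttcsd,coaj] add [eqfi] -> 12 lines: uhe uka wnih lwwx eqfi lfpbo tzny irrb xunj zse eeg ongwt
Hunk 2: at line 4 remove [lfpbo,tzny] add [xcws] -> 11 lines: uhe uka wnih lwwx eqfi xcws irrb xunj zse eeg ongwt
Hunk 3: at line 5 remove [irrb,xunj] add [jbp] -> 10 lines: uhe uka wnih lwwx eqfi xcws jbp zse eeg ongwt
Hunk 4: at line 4 remove [eqfi] add [eoa,kpxsi] -> 11 lines: uhe uka wnih lwwx eoa kpxsi xcws jbp zse eeg ongwt
Hunk 5: at line 6 remove [jbp] add [hwy,rpeqz] -> 12 lines: uhe uka wnih lwwx eoa kpxsi xcws hwy rpeqz zse eeg ongwt
Final line count: 12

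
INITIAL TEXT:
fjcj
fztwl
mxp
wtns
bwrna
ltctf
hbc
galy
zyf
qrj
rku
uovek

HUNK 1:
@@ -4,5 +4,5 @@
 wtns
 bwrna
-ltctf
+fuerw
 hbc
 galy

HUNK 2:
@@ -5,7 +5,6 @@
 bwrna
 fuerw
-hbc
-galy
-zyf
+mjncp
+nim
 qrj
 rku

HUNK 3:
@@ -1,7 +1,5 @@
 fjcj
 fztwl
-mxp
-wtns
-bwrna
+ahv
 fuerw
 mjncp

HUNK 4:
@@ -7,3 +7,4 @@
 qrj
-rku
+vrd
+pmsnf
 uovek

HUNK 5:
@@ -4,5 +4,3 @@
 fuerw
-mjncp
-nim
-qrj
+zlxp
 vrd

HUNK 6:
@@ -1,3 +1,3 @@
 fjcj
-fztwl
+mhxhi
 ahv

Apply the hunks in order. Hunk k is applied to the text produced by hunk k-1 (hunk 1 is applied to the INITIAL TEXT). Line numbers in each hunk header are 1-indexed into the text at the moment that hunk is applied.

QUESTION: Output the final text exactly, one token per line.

Answer: fjcj
mhxhi
ahv
fuerw
zlxp
vrd
pmsnf
uovek

Derivation:
Hunk 1: at line 4 remove [ltctf] add [fuerw] -> 12 lines: fjcj fztwl mxp wtns bwrna fuerw hbc galy zyf qrj rku uovek
Hunk 2: at line 5 remove [hbc,galy,zyf] add [mjncp,nim] -> 11 lines: fjcj fztwl mxp wtns bwrna fuerw mjncp nim qrj rku uovek
Hunk 3: at line 1 remove [mxp,wtns,bwrna] add [ahv] -> 9 lines: fjcj fztwl ahv fuerw mjncp nim qrj rku uovek
Hunk 4: at line 7 remove [rku] add [vrd,pmsnf] -> 10 lines: fjcj fztwl ahv fuerw mjncp nim qrj vrd pmsnf uovek
Hunk 5: at line 4 remove [mjncp,nim,qrj] add [zlxp] -> 8 lines: fjcj fztwl ahv fuerw zlxp vrd pmsnf uovek
Hunk 6: at line 1 remove [fztwl] add [mhxhi] -> 8 lines: fjcj mhxhi ahv fuerw zlxp vrd pmsnf uovek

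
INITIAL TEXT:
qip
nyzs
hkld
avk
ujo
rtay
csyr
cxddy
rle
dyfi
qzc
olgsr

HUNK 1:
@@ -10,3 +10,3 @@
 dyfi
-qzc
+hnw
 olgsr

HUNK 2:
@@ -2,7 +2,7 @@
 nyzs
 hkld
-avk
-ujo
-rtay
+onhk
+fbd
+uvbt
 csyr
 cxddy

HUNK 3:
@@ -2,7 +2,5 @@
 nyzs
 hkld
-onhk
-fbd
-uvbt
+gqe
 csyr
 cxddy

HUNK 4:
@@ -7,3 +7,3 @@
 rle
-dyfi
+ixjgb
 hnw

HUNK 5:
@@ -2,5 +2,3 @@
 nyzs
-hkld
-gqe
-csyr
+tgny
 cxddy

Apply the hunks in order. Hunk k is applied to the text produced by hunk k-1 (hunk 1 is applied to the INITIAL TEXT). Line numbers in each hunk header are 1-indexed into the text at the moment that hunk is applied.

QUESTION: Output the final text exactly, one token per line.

Answer: qip
nyzs
tgny
cxddy
rle
ixjgb
hnw
olgsr

Derivation:
Hunk 1: at line 10 remove [qzc] add [hnw] -> 12 lines: qip nyzs hkld avk ujo rtay csyr cxddy rle dyfi hnw olgsr
Hunk 2: at line 2 remove [avk,ujo,rtay] add [onhk,fbd,uvbt] -> 12 lines: qip nyzs hkld onhk fbd uvbt csyr cxddy rle dyfi hnw olgsr
Hunk 3: at line 2 remove [onhk,fbd,uvbt] add [gqe] -> 10 lines: qip nyzs hkld gqe csyr cxddy rle dyfi hnw olgsr
Hunk 4: at line 7 remove [dyfi] add [ixjgb] -> 10 lines: qip nyzs hkld gqe csyr cxddy rle ixjgb hnw olgsr
Hunk 5: at line 2 remove [hkld,gqe,csyr] add [tgny] -> 8 lines: qip nyzs tgny cxddy rle ixjgb hnw olgsr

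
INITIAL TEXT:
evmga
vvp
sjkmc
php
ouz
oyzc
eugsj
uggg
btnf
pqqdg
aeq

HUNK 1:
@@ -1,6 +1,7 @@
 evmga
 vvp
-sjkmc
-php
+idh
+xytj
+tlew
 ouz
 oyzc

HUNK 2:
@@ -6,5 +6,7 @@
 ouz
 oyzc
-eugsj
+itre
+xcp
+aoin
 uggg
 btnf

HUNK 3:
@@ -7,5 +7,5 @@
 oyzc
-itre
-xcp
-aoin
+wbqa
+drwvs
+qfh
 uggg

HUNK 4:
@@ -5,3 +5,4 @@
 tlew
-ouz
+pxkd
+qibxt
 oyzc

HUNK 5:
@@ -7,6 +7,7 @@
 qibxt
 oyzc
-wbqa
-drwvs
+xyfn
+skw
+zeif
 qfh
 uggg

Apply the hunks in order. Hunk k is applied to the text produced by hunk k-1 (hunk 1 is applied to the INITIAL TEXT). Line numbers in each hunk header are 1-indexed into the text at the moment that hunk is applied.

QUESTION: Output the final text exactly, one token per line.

Hunk 1: at line 1 remove [sjkmc,php] add [idh,xytj,tlew] -> 12 lines: evmga vvp idh xytj tlew ouz oyzc eugsj uggg btnf pqqdg aeq
Hunk 2: at line 6 remove [eugsj] add [itre,xcp,aoin] -> 14 lines: evmga vvp idh xytj tlew ouz oyzc itre xcp aoin uggg btnf pqqdg aeq
Hunk 3: at line 7 remove [itre,xcp,aoin] add [wbqa,drwvs,qfh] -> 14 lines: evmga vvp idh xytj tlew ouz oyzc wbqa drwvs qfh uggg btnf pqqdg aeq
Hunk 4: at line 5 remove [ouz] add [pxkd,qibxt] -> 15 lines: evmga vvp idh xytj tlew pxkd qibxt oyzc wbqa drwvs qfh uggg btnf pqqdg aeq
Hunk 5: at line 7 remove [wbqa,drwvs] add [xyfn,skw,zeif] -> 16 lines: evmga vvp idh xytj tlew pxkd qibxt oyzc xyfn skw zeif qfh uggg btnf pqqdg aeq

Answer: evmga
vvp
idh
xytj
tlew
pxkd
qibxt
oyzc
xyfn
skw
zeif
qfh
uggg
btnf
pqqdg
aeq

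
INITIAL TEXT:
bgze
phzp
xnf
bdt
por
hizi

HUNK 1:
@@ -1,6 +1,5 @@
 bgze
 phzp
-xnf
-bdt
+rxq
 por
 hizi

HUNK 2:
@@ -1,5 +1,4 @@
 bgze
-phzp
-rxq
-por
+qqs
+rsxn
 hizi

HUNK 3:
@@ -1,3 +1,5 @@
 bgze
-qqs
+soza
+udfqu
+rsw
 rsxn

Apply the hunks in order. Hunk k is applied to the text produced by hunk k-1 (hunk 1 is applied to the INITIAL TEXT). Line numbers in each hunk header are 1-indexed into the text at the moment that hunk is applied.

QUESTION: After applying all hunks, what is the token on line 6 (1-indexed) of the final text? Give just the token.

Answer: hizi

Derivation:
Hunk 1: at line 1 remove [xnf,bdt] add [rxq] -> 5 lines: bgze phzp rxq por hizi
Hunk 2: at line 1 remove [phzp,rxq,por] add [qqs,rsxn] -> 4 lines: bgze qqs rsxn hizi
Hunk 3: at line 1 remove [qqs] add [soza,udfqu,rsw] -> 6 lines: bgze soza udfqu rsw rsxn hizi
Final line 6: hizi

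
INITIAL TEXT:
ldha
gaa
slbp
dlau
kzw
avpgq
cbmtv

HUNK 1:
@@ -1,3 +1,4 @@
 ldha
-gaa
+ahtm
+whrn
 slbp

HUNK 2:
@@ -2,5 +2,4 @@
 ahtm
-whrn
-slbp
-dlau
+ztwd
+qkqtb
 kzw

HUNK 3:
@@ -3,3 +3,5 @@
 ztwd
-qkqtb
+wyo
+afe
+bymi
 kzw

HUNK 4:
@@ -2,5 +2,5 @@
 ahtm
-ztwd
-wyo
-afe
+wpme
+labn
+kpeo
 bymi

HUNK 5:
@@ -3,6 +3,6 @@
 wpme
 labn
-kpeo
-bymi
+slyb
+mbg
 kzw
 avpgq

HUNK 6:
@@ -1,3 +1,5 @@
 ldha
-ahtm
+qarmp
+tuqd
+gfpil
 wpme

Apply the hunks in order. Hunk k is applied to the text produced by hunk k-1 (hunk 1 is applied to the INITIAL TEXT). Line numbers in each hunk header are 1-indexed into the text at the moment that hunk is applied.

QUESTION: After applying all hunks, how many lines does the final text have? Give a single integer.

Answer: 11

Derivation:
Hunk 1: at line 1 remove [gaa] add [ahtm,whrn] -> 8 lines: ldha ahtm whrn slbp dlau kzw avpgq cbmtv
Hunk 2: at line 2 remove [whrn,slbp,dlau] add [ztwd,qkqtb] -> 7 lines: ldha ahtm ztwd qkqtb kzw avpgq cbmtv
Hunk 3: at line 3 remove [qkqtb] add [wyo,afe,bymi] -> 9 lines: ldha ahtm ztwd wyo afe bymi kzw avpgq cbmtv
Hunk 4: at line 2 remove [ztwd,wyo,afe] add [wpme,labn,kpeo] -> 9 lines: ldha ahtm wpme labn kpeo bymi kzw avpgq cbmtv
Hunk 5: at line 3 remove [kpeo,bymi] add [slyb,mbg] -> 9 lines: ldha ahtm wpme labn slyb mbg kzw avpgq cbmtv
Hunk 6: at line 1 remove [ahtm] add [qarmp,tuqd,gfpil] -> 11 lines: ldha qarmp tuqd gfpil wpme labn slyb mbg kzw avpgq cbmtv
Final line count: 11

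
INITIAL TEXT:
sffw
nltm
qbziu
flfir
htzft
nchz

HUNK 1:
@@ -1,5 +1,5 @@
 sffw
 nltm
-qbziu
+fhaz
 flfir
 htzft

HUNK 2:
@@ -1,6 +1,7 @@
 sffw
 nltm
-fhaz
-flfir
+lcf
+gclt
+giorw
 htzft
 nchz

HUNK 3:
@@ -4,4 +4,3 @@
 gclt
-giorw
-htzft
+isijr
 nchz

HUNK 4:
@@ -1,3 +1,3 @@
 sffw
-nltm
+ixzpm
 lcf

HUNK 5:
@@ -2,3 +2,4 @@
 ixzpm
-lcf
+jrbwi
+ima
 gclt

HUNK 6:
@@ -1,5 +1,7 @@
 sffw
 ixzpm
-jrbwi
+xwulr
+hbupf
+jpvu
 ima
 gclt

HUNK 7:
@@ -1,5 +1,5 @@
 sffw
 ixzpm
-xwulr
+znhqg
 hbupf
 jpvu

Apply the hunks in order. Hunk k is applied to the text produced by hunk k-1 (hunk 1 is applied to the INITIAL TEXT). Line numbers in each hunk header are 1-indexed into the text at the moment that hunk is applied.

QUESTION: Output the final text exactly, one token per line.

Hunk 1: at line 1 remove [qbziu] add [fhaz] -> 6 lines: sffw nltm fhaz flfir htzft nchz
Hunk 2: at line 1 remove [fhaz,flfir] add [lcf,gclt,giorw] -> 7 lines: sffw nltm lcf gclt giorw htzft nchz
Hunk 3: at line 4 remove [giorw,htzft] add [isijr] -> 6 lines: sffw nltm lcf gclt isijr nchz
Hunk 4: at line 1 remove [nltm] add [ixzpm] -> 6 lines: sffw ixzpm lcf gclt isijr nchz
Hunk 5: at line 2 remove [lcf] add [jrbwi,ima] -> 7 lines: sffw ixzpm jrbwi ima gclt isijr nchz
Hunk 6: at line 1 remove [jrbwi] add [xwulr,hbupf,jpvu] -> 9 lines: sffw ixzpm xwulr hbupf jpvu ima gclt isijr nchz
Hunk 7: at line 1 remove [xwulr] add [znhqg] -> 9 lines: sffw ixzpm znhqg hbupf jpvu ima gclt isijr nchz

Answer: sffw
ixzpm
znhqg
hbupf
jpvu
ima
gclt
isijr
nchz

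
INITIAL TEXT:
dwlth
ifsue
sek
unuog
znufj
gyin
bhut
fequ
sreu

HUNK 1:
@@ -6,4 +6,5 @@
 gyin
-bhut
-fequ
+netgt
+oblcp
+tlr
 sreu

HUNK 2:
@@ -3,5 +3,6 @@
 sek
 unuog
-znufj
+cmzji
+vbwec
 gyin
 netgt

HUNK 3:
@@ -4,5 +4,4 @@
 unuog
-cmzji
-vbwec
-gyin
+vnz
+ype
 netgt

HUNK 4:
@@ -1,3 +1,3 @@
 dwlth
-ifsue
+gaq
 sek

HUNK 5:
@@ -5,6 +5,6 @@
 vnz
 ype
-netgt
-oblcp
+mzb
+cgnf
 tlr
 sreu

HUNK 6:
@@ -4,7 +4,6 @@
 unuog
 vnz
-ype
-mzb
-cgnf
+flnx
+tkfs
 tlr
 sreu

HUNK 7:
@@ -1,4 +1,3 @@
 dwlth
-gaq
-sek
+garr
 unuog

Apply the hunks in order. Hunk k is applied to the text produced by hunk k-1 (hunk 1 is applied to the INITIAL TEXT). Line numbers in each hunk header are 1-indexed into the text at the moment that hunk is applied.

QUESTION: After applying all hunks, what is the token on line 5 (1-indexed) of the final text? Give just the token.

Answer: flnx

Derivation:
Hunk 1: at line 6 remove [bhut,fequ] add [netgt,oblcp,tlr] -> 10 lines: dwlth ifsue sek unuog znufj gyin netgt oblcp tlr sreu
Hunk 2: at line 3 remove [znufj] add [cmzji,vbwec] -> 11 lines: dwlth ifsue sek unuog cmzji vbwec gyin netgt oblcp tlr sreu
Hunk 3: at line 4 remove [cmzji,vbwec,gyin] add [vnz,ype] -> 10 lines: dwlth ifsue sek unuog vnz ype netgt oblcp tlr sreu
Hunk 4: at line 1 remove [ifsue] add [gaq] -> 10 lines: dwlth gaq sek unuog vnz ype netgt oblcp tlr sreu
Hunk 5: at line 5 remove [netgt,oblcp] add [mzb,cgnf] -> 10 lines: dwlth gaq sek unuog vnz ype mzb cgnf tlr sreu
Hunk 6: at line 4 remove [ype,mzb,cgnf] add [flnx,tkfs] -> 9 lines: dwlth gaq sek unuog vnz flnx tkfs tlr sreu
Hunk 7: at line 1 remove [gaq,sek] add [garr] -> 8 lines: dwlth garr unuog vnz flnx tkfs tlr sreu
Final line 5: flnx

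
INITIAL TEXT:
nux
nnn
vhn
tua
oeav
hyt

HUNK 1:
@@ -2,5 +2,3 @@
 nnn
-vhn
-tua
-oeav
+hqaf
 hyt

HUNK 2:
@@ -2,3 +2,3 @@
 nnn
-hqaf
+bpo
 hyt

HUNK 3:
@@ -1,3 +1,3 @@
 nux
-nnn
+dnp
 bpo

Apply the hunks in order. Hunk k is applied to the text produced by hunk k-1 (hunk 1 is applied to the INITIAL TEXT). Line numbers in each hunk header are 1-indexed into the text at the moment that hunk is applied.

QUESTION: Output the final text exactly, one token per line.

Answer: nux
dnp
bpo
hyt

Derivation:
Hunk 1: at line 2 remove [vhn,tua,oeav] add [hqaf] -> 4 lines: nux nnn hqaf hyt
Hunk 2: at line 2 remove [hqaf] add [bpo] -> 4 lines: nux nnn bpo hyt
Hunk 3: at line 1 remove [nnn] add [dnp] -> 4 lines: nux dnp bpo hyt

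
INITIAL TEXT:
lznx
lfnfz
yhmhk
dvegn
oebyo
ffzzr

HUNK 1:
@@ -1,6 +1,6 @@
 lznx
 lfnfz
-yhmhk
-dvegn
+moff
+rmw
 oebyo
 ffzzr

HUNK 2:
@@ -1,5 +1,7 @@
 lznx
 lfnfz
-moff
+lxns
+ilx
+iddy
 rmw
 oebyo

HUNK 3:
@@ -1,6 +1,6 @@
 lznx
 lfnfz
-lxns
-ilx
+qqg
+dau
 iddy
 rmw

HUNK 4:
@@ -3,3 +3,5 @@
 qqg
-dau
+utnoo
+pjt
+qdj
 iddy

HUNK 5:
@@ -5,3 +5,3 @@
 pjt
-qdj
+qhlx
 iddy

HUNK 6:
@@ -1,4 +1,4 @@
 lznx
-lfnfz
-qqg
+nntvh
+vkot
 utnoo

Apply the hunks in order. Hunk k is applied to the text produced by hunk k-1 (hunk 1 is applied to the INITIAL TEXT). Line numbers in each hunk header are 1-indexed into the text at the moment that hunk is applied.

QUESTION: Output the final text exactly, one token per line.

Answer: lznx
nntvh
vkot
utnoo
pjt
qhlx
iddy
rmw
oebyo
ffzzr

Derivation:
Hunk 1: at line 1 remove [yhmhk,dvegn] add [moff,rmw] -> 6 lines: lznx lfnfz moff rmw oebyo ffzzr
Hunk 2: at line 1 remove [moff] add [lxns,ilx,iddy] -> 8 lines: lznx lfnfz lxns ilx iddy rmw oebyo ffzzr
Hunk 3: at line 1 remove [lxns,ilx] add [qqg,dau] -> 8 lines: lznx lfnfz qqg dau iddy rmw oebyo ffzzr
Hunk 4: at line 3 remove [dau] add [utnoo,pjt,qdj] -> 10 lines: lznx lfnfz qqg utnoo pjt qdj iddy rmw oebyo ffzzr
Hunk 5: at line 5 remove [qdj] add [qhlx] -> 10 lines: lznx lfnfz qqg utnoo pjt qhlx iddy rmw oebyo ffzzr
Hunk 6: at line 1 remove [lfnfz,qqg] add [nntvh,vkot] -> 10 lines: lznx nntvh vkot utnoo pjt qhlx iddy rmw oebyo ffzzr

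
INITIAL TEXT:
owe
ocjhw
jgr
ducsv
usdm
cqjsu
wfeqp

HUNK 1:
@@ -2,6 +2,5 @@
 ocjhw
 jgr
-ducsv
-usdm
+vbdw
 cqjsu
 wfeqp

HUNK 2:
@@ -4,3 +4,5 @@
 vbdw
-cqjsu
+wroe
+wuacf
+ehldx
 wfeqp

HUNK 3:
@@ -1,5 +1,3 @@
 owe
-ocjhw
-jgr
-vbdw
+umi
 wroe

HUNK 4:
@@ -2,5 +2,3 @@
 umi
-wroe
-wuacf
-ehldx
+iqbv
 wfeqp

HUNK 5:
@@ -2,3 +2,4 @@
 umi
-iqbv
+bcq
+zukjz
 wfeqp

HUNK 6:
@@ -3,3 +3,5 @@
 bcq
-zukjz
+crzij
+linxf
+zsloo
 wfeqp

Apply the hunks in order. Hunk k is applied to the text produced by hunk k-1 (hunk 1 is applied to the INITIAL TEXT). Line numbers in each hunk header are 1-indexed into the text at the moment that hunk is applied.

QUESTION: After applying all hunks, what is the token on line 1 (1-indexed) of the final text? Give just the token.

Answer: owe

Derivation:
Hunk 1: at line 2 remove [ducsv,usdm] add [vbdw] -> 6 lines: owe ocjhw jgr vbdw cqjsu wfeqp
Hunk 2: at line 4 remove [cqjsu] add [wroe,wuacf,ehldx] -> 8 lines: owe ocjhw jgr vbdw wroe wuacf ehldx wfeqp
Hunk 3: at line 1 remove [ocjhw,jgr,vbdw] add [umi] -> 6 lines: owe umi wroe wuacf ehldx wfeqp
Hunk 4: at line 2 remove [wroe,wuacf,ehldx] add [iqbv] -> 4 lines: owe umi iqbv wfeqp
Hunk 5: at line 2 remove [iqbv] add [bcq,zukjz] -> 5 lines: owe umi bcq zukjz wfeqp
Hunk 6: at line 3 remove [zukjz] add [crzij,linxf,zsloo] -> 7 lines: owe umi bcq crzij linxf zsloo wfeqp
Final line 1: owe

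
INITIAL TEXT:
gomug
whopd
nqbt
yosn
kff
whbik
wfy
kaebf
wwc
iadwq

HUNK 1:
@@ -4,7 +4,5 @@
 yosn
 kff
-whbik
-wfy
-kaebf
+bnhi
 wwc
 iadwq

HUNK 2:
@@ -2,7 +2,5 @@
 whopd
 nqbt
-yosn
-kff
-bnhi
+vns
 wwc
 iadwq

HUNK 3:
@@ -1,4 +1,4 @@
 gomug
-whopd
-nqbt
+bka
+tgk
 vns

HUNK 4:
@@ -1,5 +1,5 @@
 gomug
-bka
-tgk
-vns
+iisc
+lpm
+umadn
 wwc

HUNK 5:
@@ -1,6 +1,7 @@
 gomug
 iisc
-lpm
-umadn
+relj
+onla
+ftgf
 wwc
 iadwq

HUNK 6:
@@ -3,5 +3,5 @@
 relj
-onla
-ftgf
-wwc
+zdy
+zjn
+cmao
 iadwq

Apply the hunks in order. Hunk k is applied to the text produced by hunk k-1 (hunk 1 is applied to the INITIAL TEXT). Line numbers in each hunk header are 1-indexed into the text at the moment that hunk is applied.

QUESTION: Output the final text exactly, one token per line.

Answer: gomug
iisc
relj
zdy
zjn
cmao
iadwq

Derivation:
Hunk 1: at line 4 remove [whbik,wfy,kaebf] add [bnhi] -> 8 lines: gomug whopd nqbt yosn kff bnhi wwc iadwq
Hunk 2: at line 2 remove [yosn,kff,bnhi] add [vns] -> 6 lines: gomug whopd nqbt vns wwc iadwq
Hunk 3: at line 1 remove [whopd,nqbt] add [bka,tgk] -> 6 lines: gomug bka tgk vns wwc iadwq
Hunk 4: at line 1 remove [bka,tgk,vns] add [iisc,lpm,umadn] -> 6 lines: gomug iisc lpm umadn wwc iadwq
Hunk 5: at line 1 remove [lpm,umadn] add [relj,onla,ftgf] -> 7 lines: gomug iisc relj onla ftgf wwc iadwq
Hunk 6: at line 3 remove [onla,ftgf,wwc] add [zdy,zjn,cmao] -> 7 lines: gomug iisc relj zdy zjn cmao iadwq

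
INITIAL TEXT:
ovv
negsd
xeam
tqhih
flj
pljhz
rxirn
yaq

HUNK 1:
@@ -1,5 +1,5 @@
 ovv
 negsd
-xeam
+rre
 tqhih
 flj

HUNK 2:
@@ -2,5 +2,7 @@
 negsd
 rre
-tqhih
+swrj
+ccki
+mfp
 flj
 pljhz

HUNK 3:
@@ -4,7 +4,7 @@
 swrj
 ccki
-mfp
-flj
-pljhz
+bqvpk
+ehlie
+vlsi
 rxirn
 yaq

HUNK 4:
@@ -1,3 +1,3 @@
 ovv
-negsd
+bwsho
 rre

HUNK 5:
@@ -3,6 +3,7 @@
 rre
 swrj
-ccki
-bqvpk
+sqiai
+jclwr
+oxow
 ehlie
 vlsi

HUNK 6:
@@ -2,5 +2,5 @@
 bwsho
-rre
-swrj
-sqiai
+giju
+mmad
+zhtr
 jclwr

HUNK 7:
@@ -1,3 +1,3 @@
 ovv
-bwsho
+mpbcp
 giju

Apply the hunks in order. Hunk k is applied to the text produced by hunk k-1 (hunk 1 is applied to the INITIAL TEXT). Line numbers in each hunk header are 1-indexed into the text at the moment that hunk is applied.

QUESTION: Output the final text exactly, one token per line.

Hunk 1: at line 1 remove [xeam] add [rre] -> 8 lines: ovv negsd rre tqhih flj pljhz rxirn yaq
Hunk 2: at line 2 remove [tqhih] add [swrj,ccki,mfp] -> 10 lines: ovv negsd rre swrj ccki mfp flj pljhz rxirn yaq
Hunk 3: at line 4 remove [mfp,flj,pljhz] add [bqvpk,ehlie,vlsi] -> 10 lines: ovv negsd rre swrj ccki bqvpk ehlie vlsi rxirn yaq
Hunk 4: at line 1 remove [negsd] add [bwsho] -> 10 lines: ovv bwsho rre swrj ccki bqvpk ehlie vlsi rxirn yaq
Hunk 5: at line 3 remove [ccki,bqvpk] add [sqiai,jclwr,oxow] -> 11 lines: ovv bwsho rre swrj sqiai jclwr oxow ehlie vlsi rxirn yaq
Hunk 6: at line 2 remove [rre,swrj,sqiai] add [giju,mmad,zhtr] -> 11 lines: ovv bwsho giju mmad zhtr jclwr oxow ehlie vlsi rxirn yaq
Hunk 7: at line 1 remove [bwsho] add [mpbcp] -> 11 lines: ovv mpbcp giju mmad zhtr jclwr oxow ehlie vlsi rxirn yaq

Answer: ovv
mpbcp
giju
mmad
zhtr
jclwr
oxow
ehlie
vlsi
rxirn
yaq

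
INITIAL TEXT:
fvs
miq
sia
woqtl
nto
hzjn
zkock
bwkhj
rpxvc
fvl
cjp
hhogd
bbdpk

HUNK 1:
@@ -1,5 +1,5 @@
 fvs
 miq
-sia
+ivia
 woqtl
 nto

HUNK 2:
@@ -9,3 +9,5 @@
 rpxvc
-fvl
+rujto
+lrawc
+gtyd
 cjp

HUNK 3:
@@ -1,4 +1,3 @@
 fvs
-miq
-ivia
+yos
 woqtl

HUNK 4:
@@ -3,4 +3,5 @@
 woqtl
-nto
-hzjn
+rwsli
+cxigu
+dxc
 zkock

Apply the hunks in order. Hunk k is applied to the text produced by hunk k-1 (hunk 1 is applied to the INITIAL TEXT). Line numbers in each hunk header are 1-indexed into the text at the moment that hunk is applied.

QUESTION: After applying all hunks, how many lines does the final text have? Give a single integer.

Hunk 1: at line 1 remove [sia] add [ivia] -> 13 lines: fvs miq ivia woqtl nto hzjn zkock bwkhj rpxvc fvl cjp hhogd bbdpk
Hunk 2: at line 9 remove [fvl] add [rujto,lrawc,gtyd] -> 15 lines: fvs miq ivia woqtl nto hzjn zkock bwkhj rpxvc rujto lrawc gtyd cjp hhogd bbdpk
Hunk 3: at line 1 remove [miq,ivia] add [yos] -> 14 lines: fvs yos woqtl nto hzjn zkock bwkhj rpxvc rujto lrawc gtyd cjp hhogd bbdpk
Hunk 4: at line 3 remove [nto,hzjn] add [rwsli,cxigu,dxc] -> 15 lines: fvs yos woqtl rwsli cxigu dxc zkock bwkhj rpxvc rujto lrawc gtyd cjp hhogd bbdpk
Final line count: 15

Answer: 15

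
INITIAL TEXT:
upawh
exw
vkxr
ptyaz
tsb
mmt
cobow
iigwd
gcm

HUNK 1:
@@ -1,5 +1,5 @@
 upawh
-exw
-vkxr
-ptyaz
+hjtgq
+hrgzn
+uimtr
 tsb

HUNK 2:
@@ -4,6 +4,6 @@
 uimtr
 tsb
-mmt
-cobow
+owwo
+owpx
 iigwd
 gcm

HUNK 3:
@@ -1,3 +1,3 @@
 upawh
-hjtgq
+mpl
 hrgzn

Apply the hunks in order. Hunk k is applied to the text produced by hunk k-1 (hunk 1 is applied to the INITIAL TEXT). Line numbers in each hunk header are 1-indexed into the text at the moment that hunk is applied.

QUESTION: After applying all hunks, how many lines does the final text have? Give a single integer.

Answer: 9

Derivation:
Hunk 1: at line 1 remove [exw,vkxr,ptyaz] add [hjtgq,hrgzn,uimtr] -> 9 lines: upawh hjtgq hrgzn uimtr tsb mmt cobow iigwd gcm
Hunk 2: at line 4 remove [mmt,cobow] add [owwo,owpx] -> 9 lines: upawh hjtgq hrgzn uimtr tsb owwo owpx iigwd gcm
Hunk 3: at line 1 remove [hjtgq] add [mpl] -> 9 lines: upawh mpl hrgzn uimtr tsb owwo owpx iigwd gcm
Final line count: 9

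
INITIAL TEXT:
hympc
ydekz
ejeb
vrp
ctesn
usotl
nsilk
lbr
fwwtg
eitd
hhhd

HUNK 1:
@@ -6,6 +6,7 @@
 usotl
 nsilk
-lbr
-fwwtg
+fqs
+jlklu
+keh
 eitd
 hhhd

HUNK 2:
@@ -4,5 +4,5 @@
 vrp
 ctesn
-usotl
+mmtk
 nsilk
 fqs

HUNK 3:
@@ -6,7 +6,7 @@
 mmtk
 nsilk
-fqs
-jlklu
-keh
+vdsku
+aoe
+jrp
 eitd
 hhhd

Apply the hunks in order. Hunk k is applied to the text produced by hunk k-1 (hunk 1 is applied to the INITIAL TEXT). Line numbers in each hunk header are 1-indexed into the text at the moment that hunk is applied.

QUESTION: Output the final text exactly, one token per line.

Hunk 1: at line 6 remove [lbr,fwwtg] add [fqs,jlklu,keh] -> 12 lines: hympc ydekz ejeb vrp ctesn usotl nsilk fqs jlklu keh eitd hhhd
Hunk 2: at line 4 remove [usotl] add [mmtk] -> 12 lines: hympc ydekz ejeb vrp ctesn mmtk nsilk fqs jlklu keh eitd hhhd
Hunk 3: at line 6 remove [fqs,jlklu,keh] add [vdsku,aoe,jrp] -> 12 lines: hympc ydekz ejeb vrp ctesn mmtk nsilk vdsku aoe jrp eitd hhhd

Answer: hympc
ydekz
ejeb
vrp
ctesn
mmtk
nsilk
vdsku
aoe
jrp
eitd
hhhd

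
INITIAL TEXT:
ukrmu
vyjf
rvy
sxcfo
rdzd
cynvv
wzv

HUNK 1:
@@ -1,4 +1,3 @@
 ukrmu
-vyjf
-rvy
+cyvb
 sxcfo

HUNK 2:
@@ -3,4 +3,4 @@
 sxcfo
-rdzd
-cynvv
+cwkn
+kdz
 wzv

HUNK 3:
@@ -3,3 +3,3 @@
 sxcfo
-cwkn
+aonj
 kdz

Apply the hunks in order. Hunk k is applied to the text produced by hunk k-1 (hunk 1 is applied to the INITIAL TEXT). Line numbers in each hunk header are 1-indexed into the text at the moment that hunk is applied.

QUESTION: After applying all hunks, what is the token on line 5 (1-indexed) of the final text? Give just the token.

Answer: kdz

Derivation:
Hunk 1: at line 1 remove [vyjf,rvy] add [cyvb] -> 6 lines: ukrmu cyvb sxcfo rdzd cynvv wzv
Hunk 2: at line 3 remove [rdzd,cynvv] add [cwkn,kdz] -> 6 lines: ukrmu cyvb sxcfo cwkn kdz wzv
Hunk 3: at line 3 remove [cwkn] add [aonj] -> 6 lines: ukrmu cyvb sxcfo aonj kdz wzv
Final line 5: kdz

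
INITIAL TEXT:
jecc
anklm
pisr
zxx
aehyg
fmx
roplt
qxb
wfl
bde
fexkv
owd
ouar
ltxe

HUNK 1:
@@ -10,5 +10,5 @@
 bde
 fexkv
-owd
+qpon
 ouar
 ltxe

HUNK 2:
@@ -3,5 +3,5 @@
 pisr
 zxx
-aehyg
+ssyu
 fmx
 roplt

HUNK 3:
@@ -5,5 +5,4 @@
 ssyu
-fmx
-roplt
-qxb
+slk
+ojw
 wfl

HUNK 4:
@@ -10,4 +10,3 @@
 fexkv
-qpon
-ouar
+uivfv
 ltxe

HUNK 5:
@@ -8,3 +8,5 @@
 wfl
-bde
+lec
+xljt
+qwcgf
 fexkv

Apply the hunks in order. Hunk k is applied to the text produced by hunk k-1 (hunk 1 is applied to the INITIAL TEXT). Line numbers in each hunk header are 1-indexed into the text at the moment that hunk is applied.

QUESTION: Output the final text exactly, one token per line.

Answer: jecc
anklm
pisr
zxx
ssyu
slk
ojw
wfl
lec
xljt
qwcgf
fexkv
uivfv
ltxe

Derivation:
Hunk 1: at line 10 remove [owd] add [qpon] -> 14 lines: jecc anklm pisr zxx aehyg fmx roplt qxb wfl bde fexkv qpon ouar ltxe
Hunk 2: at line 3 remove [aehyg] add [ssyu] -> 14 lines: jecc anklm pisr zxx ssyu fmx roplt qxb wfl bde fexkv qpon ouar ltxe
Hunk 3: at line 5 remove [fmx,roplt,qxb] add [slk,ojw] -> 13 lines: jecc anklm pisr zxx ssyu slk ojw wfl bde fexkv qpon ouar ltxe
Hunk 4: at line 10 remove [qpon,ouar] add [uivfv] -> 12 lines: jecc anklm pisr zxx ssyu slk ojw wfl bde fexkv uivfv ltxe
Hunk 5: at line 8 remove [bde] add [lec,xljt,qwcgf] -> 14 lines: jecc anklm pisr zxx ssyu slk ojw wfl lec xljt qwcgf fexkv uivfv ltxe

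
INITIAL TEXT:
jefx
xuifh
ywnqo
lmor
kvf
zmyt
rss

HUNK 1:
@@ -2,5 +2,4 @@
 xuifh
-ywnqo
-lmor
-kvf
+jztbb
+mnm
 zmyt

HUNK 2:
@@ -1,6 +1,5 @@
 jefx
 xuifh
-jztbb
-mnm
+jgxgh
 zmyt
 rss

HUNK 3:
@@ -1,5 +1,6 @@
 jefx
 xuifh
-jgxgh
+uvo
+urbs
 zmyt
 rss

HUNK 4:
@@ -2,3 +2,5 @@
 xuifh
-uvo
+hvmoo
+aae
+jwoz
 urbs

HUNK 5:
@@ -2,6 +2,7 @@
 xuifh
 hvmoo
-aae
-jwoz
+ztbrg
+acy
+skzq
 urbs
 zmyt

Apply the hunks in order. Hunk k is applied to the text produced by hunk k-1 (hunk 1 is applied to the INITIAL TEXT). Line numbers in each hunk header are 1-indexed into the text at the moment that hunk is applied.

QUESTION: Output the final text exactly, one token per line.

Answer: jefx
xuifh
hvmoo
ztbrg
acy
skzq
urbs
zmyt
rss

Derivation:
Hunk 1: at line 2 remove [ywnqo,lmor,kvf] add [jztbb,mnm] -> 6 lines: jefx xuifh jztbb mnm zmyt rss
Hunk 2: at line 1 remove [jztbb,mnm] add [jgxgh] -> 5 lines: jefx xuifh jgxgh zmyt rss
Hunk 3: at line 1 remove [jgxgh] add [uvo,urbs] -> 6 lines: jefx xuifh uvo urbs zmyt rss
Hunk 4: at line 2 remove [uvo] add [hvmoo,aae,jwoz] -> 8 lines: jefx xuifh hvmoo aae jwoz urbs zmyt rss
Hunk 5: at line 2 remove [aae,jwoz] add [ztbrg,acy,skzq] -> 9 lines: jefx xuifh hvmoo ztbrg acy skzq urbs zmyt rss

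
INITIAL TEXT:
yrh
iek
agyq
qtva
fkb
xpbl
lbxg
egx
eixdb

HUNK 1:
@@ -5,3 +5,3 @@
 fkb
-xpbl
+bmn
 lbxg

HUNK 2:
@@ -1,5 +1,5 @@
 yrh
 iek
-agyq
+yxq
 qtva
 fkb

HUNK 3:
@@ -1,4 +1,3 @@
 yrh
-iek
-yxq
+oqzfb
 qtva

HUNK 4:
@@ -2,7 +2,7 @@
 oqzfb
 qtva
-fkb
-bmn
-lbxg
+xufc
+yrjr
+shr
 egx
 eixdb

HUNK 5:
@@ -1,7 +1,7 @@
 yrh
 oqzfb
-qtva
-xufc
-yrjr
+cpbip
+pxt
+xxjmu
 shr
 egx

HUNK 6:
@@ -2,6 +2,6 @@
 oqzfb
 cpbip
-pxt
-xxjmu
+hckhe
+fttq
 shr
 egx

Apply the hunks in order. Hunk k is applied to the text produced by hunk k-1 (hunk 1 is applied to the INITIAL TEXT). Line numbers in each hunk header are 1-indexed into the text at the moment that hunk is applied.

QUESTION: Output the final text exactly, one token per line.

Answer: yrh
oqzfb
cpbip
hckhe
fttq
shr
egx
eixdb

Derivation:
Hunk 1: at line 5 remove [xpbl] add [bmn] -> 9 lines: yrh iek agyq qtva fkb bmn lbxg egx eixdb
Hunk 2: at line 1 remove [agyq] add [yxq] -> 9 lines: yrh iek yxq qtva fkb bmn lbxg egx eixdb
Hunk 3: at line 1 remove [iek,yxq] add [oqzfb] -> 8 lines: yrh oqzfb qtva fkb bmn lbxg egx eixdb
Hunk 4: at line 2 remove [fkb,bmn,lbxg] add [xufc,yrjr,shr] -> 8 lines: yrh oqzfb qtva xufc yrjr shr egx eixdb
Hunk 5: at line 1 remove [qtva,xufc,yrjr] add [cpbip,pxt,xxjmu] -> 8 lines: yrh oqzfb cpbip pxt xxjmu shr egx eixdb
Hunk 6: at line 2 remove [pxt,xxjmu] add [hckhe,fttq] -> 8 lines: yrh oqzfb cpbip hckhe fttq shr egx eixdb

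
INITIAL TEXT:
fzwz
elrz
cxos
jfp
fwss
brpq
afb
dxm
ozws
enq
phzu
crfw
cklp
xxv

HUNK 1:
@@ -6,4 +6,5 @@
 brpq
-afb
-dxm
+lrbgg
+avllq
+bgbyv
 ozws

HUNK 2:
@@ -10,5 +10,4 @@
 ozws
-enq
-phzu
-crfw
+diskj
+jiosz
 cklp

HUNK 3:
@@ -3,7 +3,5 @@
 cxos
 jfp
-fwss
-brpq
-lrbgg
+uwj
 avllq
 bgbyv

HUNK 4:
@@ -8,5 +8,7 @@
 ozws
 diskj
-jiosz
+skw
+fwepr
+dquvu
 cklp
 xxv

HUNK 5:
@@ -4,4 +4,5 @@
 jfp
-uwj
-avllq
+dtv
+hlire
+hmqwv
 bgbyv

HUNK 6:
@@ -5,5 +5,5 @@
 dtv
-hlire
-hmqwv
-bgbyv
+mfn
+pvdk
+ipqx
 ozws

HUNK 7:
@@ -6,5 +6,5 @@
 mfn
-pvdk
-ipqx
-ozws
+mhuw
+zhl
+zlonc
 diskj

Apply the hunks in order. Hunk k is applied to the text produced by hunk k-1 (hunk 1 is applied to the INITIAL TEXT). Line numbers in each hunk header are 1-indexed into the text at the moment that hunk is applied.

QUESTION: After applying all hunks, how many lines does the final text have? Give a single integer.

Answer: 15

Derivation:
Hunk 1: at line 6 remove [afb,dxm] add [lrbgg,avllq,bgbyv] -> 15 lines: fzwz elrz cxos jfp fwss brpq lrbgg avllq bgbyv ozws enq phzu crfw cklp xxv
Hunk 2: at line 10 remove [enq,phzu,crfw] add [diskj,jiosz] -> 14 lines: fzwz elrz cxos jfp fwss brpq lrbgg avllq bgbyv ozws diskj jiosz cklp xxv
Hunk 3: at line 3 remove [fwss,brpq,lrbgg] add [uwj] -> 12 lines: fzwz elrz cxos jfp uwj avllq bgbyv ozws diskj jiosz cklp xxv
Hunk 4: at line 8 remove [jiosz] add [skw,fwepr,dquvu] -> 14 lines: fzwz elrz cxos jfp uwj avllq bgbyv ozws diskj skw fwepr dquvu cklp xxv
Hunk 5: at line 4 remove [uwj,avllq] add [dtv,hlire,hmqwv] -> 15 lines: fzwz elrz cxos jfp dtv hlire hmqwv bgbyv ozws diskj skw fwepr dquvu cklp xxv
Hunk 6: at line 5 remove [hlire,hmqwv,bgbyv] add [mfn,pvdk,ipqx] -> 15 lines: fzwz elrz cxos jfp dtv mfn pvdk ipqx ozws diskj skw fwepr dquvu cklp xxv
Hunk 7: at line 6 remove [pvdk,ipqx,ozws] add [mhuw,zhl,zlonc] -> 15 lines: fzwz elrz cxos jfp dtv mfn mhuw zhl zlonc diskj skw fwepr dquvu cklp xxv
Final line count: 15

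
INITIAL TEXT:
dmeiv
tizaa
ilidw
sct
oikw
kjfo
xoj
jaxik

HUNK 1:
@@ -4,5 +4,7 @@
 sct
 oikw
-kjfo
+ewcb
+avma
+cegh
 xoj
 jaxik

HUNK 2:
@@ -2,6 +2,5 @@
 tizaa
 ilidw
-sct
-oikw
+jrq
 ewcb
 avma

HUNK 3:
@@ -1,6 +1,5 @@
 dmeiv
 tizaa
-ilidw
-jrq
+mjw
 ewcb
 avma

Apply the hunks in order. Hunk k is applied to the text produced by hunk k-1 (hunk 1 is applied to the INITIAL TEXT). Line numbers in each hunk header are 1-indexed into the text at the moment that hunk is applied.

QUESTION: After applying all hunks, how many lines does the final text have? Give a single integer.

Answer: 8

Derivation:
Hunk 1: at line 4 remove [kjfo] add [ewcb,avma,cegh] -> 10 lines: dmeiv tizaa ilidw sct oikw ewcb avma cegh xoj jaxik
Hunk 2: at line 2 remove [sct,oikw] add [jrq] -> 9 lines: dmeiv tizaa ilidw jrq ewcb avma cegh xoj jaxik
Hunk 3: at line 1 remove [ilidw,jrq] add [mjw] -> 8 lines: dmeiv tizaa mjw ewcb avma cegh xoj jaxik
Final line count: 8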